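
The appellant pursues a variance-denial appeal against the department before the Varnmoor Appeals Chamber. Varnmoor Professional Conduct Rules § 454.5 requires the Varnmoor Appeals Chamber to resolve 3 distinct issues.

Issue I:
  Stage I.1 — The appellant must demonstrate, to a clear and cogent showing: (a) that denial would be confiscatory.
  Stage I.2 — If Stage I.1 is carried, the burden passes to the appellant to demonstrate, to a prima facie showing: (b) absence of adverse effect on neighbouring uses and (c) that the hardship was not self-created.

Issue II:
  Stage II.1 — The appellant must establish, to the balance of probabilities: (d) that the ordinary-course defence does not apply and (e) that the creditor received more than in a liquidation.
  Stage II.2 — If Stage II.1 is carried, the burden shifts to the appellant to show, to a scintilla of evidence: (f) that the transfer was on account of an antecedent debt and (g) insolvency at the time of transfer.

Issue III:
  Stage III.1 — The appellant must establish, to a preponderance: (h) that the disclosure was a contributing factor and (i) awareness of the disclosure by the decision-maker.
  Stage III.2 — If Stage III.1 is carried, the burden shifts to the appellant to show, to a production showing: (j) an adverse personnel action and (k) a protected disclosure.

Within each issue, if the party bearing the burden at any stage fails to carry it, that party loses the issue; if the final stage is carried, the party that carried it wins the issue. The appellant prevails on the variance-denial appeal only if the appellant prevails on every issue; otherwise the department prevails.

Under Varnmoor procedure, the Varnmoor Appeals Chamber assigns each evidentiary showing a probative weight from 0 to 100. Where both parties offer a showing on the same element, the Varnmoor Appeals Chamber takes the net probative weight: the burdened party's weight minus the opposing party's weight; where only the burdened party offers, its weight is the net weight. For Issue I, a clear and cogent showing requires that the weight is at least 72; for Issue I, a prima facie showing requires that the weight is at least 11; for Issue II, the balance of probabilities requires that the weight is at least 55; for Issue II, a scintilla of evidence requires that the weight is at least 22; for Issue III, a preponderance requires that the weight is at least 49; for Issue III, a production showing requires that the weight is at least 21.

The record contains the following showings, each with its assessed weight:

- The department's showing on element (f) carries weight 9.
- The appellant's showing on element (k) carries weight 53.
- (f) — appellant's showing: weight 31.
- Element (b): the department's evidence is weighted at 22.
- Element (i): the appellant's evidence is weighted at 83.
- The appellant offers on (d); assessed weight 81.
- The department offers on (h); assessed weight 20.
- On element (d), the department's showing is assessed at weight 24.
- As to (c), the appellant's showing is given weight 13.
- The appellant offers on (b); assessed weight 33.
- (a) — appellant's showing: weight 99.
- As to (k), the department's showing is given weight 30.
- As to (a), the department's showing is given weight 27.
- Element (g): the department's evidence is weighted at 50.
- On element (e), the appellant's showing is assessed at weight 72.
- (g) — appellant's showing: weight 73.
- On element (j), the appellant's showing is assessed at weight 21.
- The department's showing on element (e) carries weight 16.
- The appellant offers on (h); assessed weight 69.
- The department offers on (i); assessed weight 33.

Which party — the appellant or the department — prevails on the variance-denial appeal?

appellant

— Issue I —
Stage I.1 — burden on appellant; standard: a clear and cogent showing (weight is at least 72).
    (a): 99 − 27 = 72 ≥ 72 [met]
  Stage I.1 carried; the burden remains with the appellant.
Stage I.2 — burden on appellant; standard: a prima facie showing (weight is at least 11).
    (b): 33 − 22 = 11 ≥ 11 [met]
    (c): 13 ≥ 11 [met]
  Stage I.2 carried; the final stage is satisfied.
Every stage carried; the appellant prevails on this issue.
— Issue II —
Stage II.1 (appellant, the balance of probabilities, weight is at least 55): (d) net 81−24=57 ≥ 55 — meets; (e) net 72−16=56 ≥ 55 — meets.
  Stage II.1 carried; the burden remains with the appellant.
Stage II.2 (appellant, a scintilla of evidence, weight is at least 22): (f) net 31−9=22 ≥ 22 — meets; (g) net 73−50=23 ≥ 22 — meets.
  The appellant carries the last stage.
All stages carried — the appellant prevails on this issue.
— Issue III —
Stage III.1 — burden on appellant; standard: a preponderance (weight is at least 49).
    (h): 69 − 20 = 49 ≥ 49 [met]
    (i): 83 − 33 = 50 ≥ 49 [met]
  Stage III.1 carried; the burden remains with the appellant.
Stage III.2 — burden on appellant; standard: a production showing (weight is at least 21).
    (j): 21 ≥ 21 [met]
    (k): 53 − 30 = 23 ≥ 21 [met]
  The appellant carries the last stage.
Every stage carried; the appellant prevails on this issue.
Per-issue: Issue I → appellant; Issue II → appellant; Issue III → appellant. The appellant must prevail on every issue; overall, the appellant prevails.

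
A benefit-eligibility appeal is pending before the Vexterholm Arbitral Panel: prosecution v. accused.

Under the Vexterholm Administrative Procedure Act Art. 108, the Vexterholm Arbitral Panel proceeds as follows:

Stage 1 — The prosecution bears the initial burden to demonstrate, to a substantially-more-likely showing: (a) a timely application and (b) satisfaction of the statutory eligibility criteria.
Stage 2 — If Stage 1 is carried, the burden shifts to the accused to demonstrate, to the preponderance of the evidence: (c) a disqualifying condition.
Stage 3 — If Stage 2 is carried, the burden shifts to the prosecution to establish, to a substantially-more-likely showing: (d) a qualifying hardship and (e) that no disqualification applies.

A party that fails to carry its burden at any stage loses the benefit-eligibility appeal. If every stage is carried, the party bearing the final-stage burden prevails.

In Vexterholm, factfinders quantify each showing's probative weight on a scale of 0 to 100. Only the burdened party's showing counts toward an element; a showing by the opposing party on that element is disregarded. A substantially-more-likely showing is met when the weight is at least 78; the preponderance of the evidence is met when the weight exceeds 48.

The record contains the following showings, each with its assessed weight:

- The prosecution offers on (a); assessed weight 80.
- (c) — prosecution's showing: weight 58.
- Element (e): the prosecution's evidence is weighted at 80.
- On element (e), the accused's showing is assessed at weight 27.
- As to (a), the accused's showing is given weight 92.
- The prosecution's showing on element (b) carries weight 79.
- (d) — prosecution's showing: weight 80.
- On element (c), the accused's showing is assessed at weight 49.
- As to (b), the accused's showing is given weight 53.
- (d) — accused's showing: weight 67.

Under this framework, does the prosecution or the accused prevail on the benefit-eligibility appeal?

prosecution

Stage 1 (prosecution, a substantially-more-likely showing, weight is at least 78): (a) 80 (accused's 92 disregarded) ≥ 78 — meets; (b) 79 (accused's 53 disregarded) ≥ 78 — meets.
  The prosecution carries Stage 1; the accused now bears the burden.
Stage 2 (accused, the preponderance of the evidence, weight exceeds 48): (c) 49 (prosecution's 58 disregarded) > 48 — meets.
  All elements met. The burden passes to the prosecution.
Stage 3 (prosecution, a substantially-more-likely showing, weight is at least 78): (d) 80 (accused's 67 disregarded) ≥ 78 — meets; (e) 80 (accused's 27 disregarded) ≥ 78 — meets.
  The prosecution carries the last stage.
With every stage satisfied, the prosecution prevails.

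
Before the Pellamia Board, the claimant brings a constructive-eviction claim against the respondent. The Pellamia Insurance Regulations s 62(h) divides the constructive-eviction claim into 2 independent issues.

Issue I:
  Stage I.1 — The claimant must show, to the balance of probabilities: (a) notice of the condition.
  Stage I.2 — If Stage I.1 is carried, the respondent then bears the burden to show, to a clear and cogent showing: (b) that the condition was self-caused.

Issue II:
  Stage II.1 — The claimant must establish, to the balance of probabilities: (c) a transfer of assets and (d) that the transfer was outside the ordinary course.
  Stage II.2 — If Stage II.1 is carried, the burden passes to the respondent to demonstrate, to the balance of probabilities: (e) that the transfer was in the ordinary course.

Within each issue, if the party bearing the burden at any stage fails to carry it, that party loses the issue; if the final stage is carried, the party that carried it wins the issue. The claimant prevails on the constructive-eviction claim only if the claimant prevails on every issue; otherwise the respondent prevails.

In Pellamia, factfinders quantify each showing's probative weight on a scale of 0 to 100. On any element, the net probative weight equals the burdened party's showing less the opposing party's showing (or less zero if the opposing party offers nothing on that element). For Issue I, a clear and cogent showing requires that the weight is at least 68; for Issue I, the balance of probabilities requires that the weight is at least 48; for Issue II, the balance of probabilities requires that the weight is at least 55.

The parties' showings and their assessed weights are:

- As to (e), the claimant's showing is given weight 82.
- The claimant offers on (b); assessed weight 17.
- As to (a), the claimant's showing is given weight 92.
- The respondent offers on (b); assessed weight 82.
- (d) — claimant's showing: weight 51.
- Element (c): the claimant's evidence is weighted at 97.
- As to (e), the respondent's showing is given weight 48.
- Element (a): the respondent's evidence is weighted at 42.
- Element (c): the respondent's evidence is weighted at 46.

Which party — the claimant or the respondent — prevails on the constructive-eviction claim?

respondent

— Issue I —
Stage I.1 (claimant, the balance of probabilities, weight is at least 48): (a) net 92−42=50 ≥ 48 — meets.
  Stage I.1 carried; the burden shifts to the respondent.
Stage I.2 (respondent, a clear and cogent showing, weight is at least 68): (b) net 82−17=65 < 68 — fails.
  Not every element is met, so the respondent fails to carry Stage I.2.
The analysis ends at Stage I.2; the claimant prevails on this issue.
— Issue II —
At Stage II.1 the claimant must meet the balance of probabilities (weight is at least 55): on (c) the weight is 97 less the opposing 46 gives net 51, < 55, so (c) does not meet the standard; on (d) the weight is 51, < 55, so (d) does not meet the standard.
  Stage II.1 not carried; the claimant fails its burden.
The analysis ends at Stage II.1; the respondent prevails on this issue.
Per-issue: Issue I → claimant; Issue II → respondent. The claimant must prevail on every issue; overall, the respondent prevails.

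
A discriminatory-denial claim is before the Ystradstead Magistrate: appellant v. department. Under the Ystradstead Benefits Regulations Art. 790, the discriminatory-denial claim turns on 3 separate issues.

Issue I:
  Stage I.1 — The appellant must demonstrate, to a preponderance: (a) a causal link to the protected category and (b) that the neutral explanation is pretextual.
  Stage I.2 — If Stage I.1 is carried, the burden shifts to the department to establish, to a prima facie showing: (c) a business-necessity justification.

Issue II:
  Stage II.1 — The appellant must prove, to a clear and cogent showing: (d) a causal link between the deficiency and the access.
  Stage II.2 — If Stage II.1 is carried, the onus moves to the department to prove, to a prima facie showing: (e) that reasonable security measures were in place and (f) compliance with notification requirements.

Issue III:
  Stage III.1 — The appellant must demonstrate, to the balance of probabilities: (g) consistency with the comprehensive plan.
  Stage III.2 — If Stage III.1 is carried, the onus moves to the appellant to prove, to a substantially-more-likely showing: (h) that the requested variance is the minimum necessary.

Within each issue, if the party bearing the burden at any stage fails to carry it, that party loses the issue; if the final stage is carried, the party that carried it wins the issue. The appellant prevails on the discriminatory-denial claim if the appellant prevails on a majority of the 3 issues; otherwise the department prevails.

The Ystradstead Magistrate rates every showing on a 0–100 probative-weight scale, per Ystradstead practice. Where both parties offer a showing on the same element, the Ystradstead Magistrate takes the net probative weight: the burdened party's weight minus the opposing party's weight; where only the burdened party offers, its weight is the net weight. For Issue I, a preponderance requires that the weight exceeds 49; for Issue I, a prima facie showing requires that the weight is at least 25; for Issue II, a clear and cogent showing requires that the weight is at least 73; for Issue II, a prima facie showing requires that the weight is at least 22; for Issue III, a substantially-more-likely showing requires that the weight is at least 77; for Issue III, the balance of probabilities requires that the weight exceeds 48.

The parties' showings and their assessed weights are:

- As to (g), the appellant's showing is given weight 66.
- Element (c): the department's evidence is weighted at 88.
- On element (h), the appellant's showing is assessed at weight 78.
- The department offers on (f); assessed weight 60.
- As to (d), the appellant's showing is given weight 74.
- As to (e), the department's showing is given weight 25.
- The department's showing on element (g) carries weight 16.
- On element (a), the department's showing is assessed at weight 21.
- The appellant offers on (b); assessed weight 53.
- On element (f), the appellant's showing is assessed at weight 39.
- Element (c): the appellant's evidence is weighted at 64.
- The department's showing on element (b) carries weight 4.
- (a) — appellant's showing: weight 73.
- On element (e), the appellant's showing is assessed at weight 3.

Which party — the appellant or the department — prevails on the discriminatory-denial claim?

appellant

— Issue I —
At Stage I.1 the appellant must meet a preponderance (weight exceeds 49): on (a) the weight is 73 less the opposing 21 gives net 52, which does exceed 49, so (a) meets the standard; on (b) the weight is 53 less the opposing 4 gives net 49, which does not exceed 49, so (b) does not meet the standard.
  The appellant does not carry Stage I.1.
The analysis ends at Stage I.1; the department prevails on this issue.
— Issue II —
At Stage II.1 the appellant must meet a clear and cogent showing (weight is at least 73): on (d) the weight is 74, which does reach 73, so (d) meets the standard.
  The appellant carries Stage II.1; the department now bears the burden.
At Stage II.2 the department must meet a prima facie showing (weight is at least 22): on (e) the weight is 25 less the opposing 3 gives net 22, which does reach 22, so (e) meets the standard; on (f) the weight is 60 less the opposing 39 gives net 21, which does not reach 22, so (f) does not meet the standard.
  Not every element is met, so the department fails to carry Stage II.2.
The analysis ends at Stage II.2; the appellant prevails on this issue.
— Issue III —
Stage III.1 (appellant, the balance of probabilities, weight exceeds 48): (g) net 66−16=50 > 48 — meets.
  Stage III.1 carried; the burden remains with the appellant.
Stage III.2 (appellant, a substantially-more-likely showing, weight is at least 77): (h) 78 ≥ 77 — meets.
  All elements met at the final stage.
With every stage satisfied, the appellant prevails on this issue.
Per-issue: Issue I → department; Issue II → appellant; Issue III → appellant. The appellant must prevail on a majority of issues; overall, the appellant prevails.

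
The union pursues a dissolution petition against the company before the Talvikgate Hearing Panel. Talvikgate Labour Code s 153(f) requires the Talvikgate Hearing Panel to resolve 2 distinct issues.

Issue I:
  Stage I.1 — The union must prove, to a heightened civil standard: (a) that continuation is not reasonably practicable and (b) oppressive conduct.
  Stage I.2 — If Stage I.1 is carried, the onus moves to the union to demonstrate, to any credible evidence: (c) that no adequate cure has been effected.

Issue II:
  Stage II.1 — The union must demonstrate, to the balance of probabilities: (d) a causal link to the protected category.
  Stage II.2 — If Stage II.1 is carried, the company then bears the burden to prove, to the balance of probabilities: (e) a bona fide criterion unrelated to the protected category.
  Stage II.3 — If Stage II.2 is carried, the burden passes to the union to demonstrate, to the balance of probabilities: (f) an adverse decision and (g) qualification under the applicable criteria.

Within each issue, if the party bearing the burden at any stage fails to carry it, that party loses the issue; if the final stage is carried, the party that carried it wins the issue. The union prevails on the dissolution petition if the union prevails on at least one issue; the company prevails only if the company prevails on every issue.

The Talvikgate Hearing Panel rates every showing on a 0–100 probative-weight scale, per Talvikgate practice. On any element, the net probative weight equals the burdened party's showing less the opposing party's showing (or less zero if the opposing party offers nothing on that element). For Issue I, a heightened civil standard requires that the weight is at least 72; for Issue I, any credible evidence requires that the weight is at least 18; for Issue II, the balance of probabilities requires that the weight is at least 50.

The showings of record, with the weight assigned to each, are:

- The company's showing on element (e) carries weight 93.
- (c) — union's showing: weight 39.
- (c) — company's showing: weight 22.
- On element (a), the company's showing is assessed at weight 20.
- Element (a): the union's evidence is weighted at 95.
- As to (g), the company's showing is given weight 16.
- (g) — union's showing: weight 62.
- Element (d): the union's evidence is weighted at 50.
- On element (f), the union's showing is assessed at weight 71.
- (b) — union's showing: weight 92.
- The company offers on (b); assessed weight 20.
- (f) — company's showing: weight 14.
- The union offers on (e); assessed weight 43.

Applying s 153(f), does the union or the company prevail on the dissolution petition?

company

— Issue I —
At Stage I.1 the union must meet a heightened civil standard (weight is at least 72): on (a) the weight is 95 less the opposing 20 gives net 75, which does reach 72, so (a) meets the standard; on (b) the weight is 92 less the opposing 20 gives net 72, which does reach 72, so (b) meets the standard.
  Stage I.1 carried; the burden remains with the union.
At Stage I.2 the union must meet any credible evidence (weight is at least 18): on (c) the weight is 39 less the opposing 22 gives net 17, which does not reach 18, so (c) does not meet the standard.
  Not every element is met, so the union fails to carry Stage I.2.
The company prevails on this issue.
— Issue II —
At Stage II.1 the union must meet the balance of probabilities (weight is at least 50): on (d) the weight is 50, which does reach 50, so (d) meets the standard.
  Stage II.1 carried; the burden shifts to the company.
At Stage II.2 the company must meet the balance of probabilities (weight is at least 50): on (e) the weight is 93 less the opposing 43 gives net 50, ≥ 50, so (e) meets the standard.
  Stage II.2 carried; the burden shifts to the union.
At Stage II.3 the union must meet the balance of probabilities (weight is at least 50): on (f) the weight is 71 less the opposing 14 gives net 57, which does reach 50, so (f) meets the standard; on (g) the weight is 62 less the opposing 16 gives net 46, which does not reach 50, so (g) does not meet the standard.
  Stage II.3 not carried; the union fails its burden.
The analysis ends at Stage II.3; the company prevails on this issue.
Per-issue: Issue I → company; Issue II → company. The union must prevail on at least one issue; overall, the company prevails.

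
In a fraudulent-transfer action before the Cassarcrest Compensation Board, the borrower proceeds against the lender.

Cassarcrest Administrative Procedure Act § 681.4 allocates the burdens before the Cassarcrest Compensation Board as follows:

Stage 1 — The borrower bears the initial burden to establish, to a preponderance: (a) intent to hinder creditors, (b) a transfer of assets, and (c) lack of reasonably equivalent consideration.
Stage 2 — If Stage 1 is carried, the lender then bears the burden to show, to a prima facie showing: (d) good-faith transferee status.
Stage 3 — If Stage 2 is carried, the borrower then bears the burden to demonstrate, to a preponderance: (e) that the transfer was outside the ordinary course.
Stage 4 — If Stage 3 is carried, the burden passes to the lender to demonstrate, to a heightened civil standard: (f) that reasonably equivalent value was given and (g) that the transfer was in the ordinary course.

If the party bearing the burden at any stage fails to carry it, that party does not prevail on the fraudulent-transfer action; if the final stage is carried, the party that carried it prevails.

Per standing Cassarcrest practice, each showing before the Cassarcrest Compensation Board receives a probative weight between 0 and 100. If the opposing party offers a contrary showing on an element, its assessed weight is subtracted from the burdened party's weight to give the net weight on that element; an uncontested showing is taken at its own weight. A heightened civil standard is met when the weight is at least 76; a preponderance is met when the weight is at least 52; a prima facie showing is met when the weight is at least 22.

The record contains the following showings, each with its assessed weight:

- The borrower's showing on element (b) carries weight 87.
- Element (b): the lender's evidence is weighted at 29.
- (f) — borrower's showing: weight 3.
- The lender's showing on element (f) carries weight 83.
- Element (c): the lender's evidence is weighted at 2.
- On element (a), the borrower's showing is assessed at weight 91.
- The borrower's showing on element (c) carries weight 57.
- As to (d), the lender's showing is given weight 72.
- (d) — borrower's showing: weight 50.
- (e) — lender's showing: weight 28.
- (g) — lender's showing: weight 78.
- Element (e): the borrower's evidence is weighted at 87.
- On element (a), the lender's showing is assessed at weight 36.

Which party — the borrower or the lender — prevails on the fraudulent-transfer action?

At Stage 1 the borrower must meet a preponderance (weight is at least 52): on (a) the weight is 91 less the opposing 36 gives net 55, which does reach 52, so (a) meets the standard; on (b) the weight is 87 less the opposing 29 gives net 58, which does reach 52, so (b) meets the standard; on (c) the weight is 57 less the opposing 2 gives net 55, ≥ 52, so (c) meets the standard.
  The borrower carries Stage 1; the lender now bears the burden.
At Stage 2 the lender must meet a prima facie showing (weight is at least 22): on (d) the weight is 72 less the opposing 50 gives net 22, ≥ 22, so (d) meets the standard.
  All elements met. The burden passes to the borrower.
At Stage 3 the borrower must meet a preponderance (weight is at least 52): on (e) the weight is 87 less the opposing 28 gives net 59, ≥ 52, so (e) meets the standard.
  All elements met. The burden passes to the lender.
At Stage 4 the lender must meet a heightened civil standard (weight is at least 76): on (f) the weight is 83 less the opposing 3 gives net 80, which does reach 76, so (f) meets the standard; on (g) the weight is 78, which does reach 76, so (g) meets the standard.
  Stage 4 carried; the final stage is satisfied.
Every stage carried; the lender prevails.

lender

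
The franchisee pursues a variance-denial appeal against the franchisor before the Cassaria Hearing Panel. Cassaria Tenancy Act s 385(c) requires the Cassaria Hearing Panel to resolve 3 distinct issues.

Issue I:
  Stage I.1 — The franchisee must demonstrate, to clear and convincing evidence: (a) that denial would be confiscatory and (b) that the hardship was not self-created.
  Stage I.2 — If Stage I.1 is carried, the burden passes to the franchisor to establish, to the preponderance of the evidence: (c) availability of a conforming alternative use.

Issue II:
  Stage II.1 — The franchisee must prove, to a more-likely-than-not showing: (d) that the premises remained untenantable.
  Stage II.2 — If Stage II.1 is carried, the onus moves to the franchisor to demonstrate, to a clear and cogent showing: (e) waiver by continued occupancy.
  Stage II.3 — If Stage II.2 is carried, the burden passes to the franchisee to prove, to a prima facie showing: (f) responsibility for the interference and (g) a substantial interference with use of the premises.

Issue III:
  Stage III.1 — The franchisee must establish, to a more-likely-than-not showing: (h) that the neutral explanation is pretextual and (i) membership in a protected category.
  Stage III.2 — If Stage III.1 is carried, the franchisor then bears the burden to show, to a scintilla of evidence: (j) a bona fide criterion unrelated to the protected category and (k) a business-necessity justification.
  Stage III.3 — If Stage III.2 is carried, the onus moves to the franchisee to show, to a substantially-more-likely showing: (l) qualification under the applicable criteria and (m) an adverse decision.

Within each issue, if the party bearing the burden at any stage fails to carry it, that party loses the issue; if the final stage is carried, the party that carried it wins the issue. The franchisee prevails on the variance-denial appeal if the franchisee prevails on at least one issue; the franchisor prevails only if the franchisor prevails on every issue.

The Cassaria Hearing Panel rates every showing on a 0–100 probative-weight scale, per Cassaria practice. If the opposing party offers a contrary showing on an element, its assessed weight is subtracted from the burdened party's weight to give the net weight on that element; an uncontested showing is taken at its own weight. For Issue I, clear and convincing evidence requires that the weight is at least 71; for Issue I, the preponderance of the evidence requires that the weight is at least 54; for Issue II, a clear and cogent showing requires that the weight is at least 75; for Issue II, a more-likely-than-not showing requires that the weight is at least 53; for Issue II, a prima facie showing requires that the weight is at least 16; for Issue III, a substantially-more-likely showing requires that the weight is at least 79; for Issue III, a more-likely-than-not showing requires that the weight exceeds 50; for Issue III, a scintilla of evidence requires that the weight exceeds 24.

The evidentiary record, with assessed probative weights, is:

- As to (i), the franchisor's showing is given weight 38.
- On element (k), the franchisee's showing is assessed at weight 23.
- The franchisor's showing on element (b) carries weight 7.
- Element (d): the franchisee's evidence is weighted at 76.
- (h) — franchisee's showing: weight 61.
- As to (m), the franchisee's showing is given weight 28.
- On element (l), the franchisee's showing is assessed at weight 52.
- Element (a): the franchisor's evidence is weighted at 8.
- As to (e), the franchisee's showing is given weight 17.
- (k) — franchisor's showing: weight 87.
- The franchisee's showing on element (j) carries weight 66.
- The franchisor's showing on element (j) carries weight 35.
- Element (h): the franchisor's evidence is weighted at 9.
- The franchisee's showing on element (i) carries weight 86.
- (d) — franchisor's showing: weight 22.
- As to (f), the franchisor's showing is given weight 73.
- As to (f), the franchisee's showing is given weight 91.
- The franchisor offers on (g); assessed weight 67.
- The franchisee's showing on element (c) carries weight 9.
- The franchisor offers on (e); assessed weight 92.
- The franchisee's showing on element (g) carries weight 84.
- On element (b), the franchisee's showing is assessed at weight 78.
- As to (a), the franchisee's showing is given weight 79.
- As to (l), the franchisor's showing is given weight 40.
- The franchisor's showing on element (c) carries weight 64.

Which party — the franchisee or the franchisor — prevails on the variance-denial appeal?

franchisee

— Issue I —
At Stage I.1 the franchisee must meet clear and convincing evidence (weight is at least 71): on (a) the weight is 79 less the opposing 8 gives net 71, which does reach 71, so (a) meets the standard; on (b) the weight is 78 less the opposing 7 gives net 71, ≥ 71, so (b) meets the standard.
  Stage I.1 is satisfied; the onus moves to the franchisor.
At Stage I.2 the franchisor must meet the preponderance of the evidence (weight is at least 54): on (c) the weight is 64 less the opposing 9 gives net 55, ≥ 54, so (c) meets the standard.
  The franchisor carries the last stage.
With every stage satisfied, the franchisor prevails on this issue.
— Issue II —
Stage II.1 — burden on franchisee; standard: a more-likely-than-not showing (weight is at least 53).
    (d): 76 − 22 = 54 ≥ 53 [met]
  Stage II.1 is satisfied; the onus moves to the franchisor.
Stage II.2 — burden on franchisor; standard: a clear and cogent showing (weight is at least 75).
    (e): 92 − 17 = 75 ≥ 75 [met]
  All elements met. The burden passes to the franchisee.
Stage II.3 — burden on franchisee; standard: a prima facie showing (weight is at least 16).
    (f): 91 − 73 = 18 ≥ 16 [met]
    (g): 84 − 67 = 17 ≥ 16 [met]
  The franchisee carries the last stage.
With every stage satisfied, the franchisee prevails on this issue.
— Issue III —
At Stage III.1 the franchisee must meet a more-likely-than-not showing (weight exceeds 50): on (h) the weight is 61 less the opposing 9 gives net 52, > 50, so (h) meets the standard; on (i) the weight is 86 less the opposing 38 gives net 48, which does not exceed 50, so (i) does not meet the standard.
  The franchisee does not carry Stage III.1.
The analysis ends at Stage III.1; the franchisor prevails on this issue.
Per-issue: Issue I → franchisor; Issue II → franchisee; Issue III → franchisor. The franchisee must prevail on at least one issue; overall, the franchisee prevails.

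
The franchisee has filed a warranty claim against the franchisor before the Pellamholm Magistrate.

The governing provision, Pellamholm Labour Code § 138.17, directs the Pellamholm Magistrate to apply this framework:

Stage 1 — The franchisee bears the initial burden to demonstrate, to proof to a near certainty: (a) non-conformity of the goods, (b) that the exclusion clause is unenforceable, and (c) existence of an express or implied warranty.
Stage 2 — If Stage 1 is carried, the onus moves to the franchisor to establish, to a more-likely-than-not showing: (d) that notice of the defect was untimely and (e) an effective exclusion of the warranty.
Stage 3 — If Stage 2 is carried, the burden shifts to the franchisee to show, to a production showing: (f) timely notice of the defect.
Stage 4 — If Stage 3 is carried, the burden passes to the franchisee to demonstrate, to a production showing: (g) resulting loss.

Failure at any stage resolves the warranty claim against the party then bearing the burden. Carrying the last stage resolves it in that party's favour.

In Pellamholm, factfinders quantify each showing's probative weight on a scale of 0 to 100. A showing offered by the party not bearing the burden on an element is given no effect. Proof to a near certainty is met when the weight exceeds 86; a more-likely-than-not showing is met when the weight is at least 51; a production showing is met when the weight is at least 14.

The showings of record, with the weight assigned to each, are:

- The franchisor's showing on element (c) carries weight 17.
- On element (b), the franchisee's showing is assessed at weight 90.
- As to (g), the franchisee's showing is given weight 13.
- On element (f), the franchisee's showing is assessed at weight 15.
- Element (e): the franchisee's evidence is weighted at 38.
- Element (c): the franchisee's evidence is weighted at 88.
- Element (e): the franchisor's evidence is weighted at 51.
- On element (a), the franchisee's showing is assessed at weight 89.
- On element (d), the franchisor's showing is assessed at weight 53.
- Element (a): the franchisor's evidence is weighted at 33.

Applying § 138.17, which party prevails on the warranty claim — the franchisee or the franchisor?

At Stage 1 the franchisee must meet proof to a near certainty (weight exceeds 86): on (a) the weight is 89 (the franchisor's 33 is given no effect), which does exceed 86, so (a) meets the standard; on (b) the weight is 90, > 86, so (b) meets the standard; on (c) the weight is 88 (the franchisor's 17 is given no effect), > 86, so (c) meets the standard.
  Stage 1 carried; the burden shifts to the franchisor.
At Stage 2 the franchisor must meet a more-likely-than-not showing (weight is at least 51): on (d) the weight is 53, ≥ 51, so (d) meets the standard; on (e) the weight is 51 (the franchisee's 38 is given no effect), which does reach 51, so (e) meets the standard.
  Stage 2 is satisfied; the onus moves to the franchisee.
At Stage 3 the franchisee must meet a production showing (weight is at least 14): on (f) the weight is 15, which does reach 14, so (f) meets the standard.
  All elements met. The franchisee retains the burden for Stage 4.
At Stage 4 the franchisee must meet a production showing (weight is at least 14): on (g) the weight is 13, which does not reach 14, so (g) does not meet the standard.
  Stage 4 not carried; the franchisee fails its burden.
The analysis ends at Stage 4; the franchisor prevails.

franchisor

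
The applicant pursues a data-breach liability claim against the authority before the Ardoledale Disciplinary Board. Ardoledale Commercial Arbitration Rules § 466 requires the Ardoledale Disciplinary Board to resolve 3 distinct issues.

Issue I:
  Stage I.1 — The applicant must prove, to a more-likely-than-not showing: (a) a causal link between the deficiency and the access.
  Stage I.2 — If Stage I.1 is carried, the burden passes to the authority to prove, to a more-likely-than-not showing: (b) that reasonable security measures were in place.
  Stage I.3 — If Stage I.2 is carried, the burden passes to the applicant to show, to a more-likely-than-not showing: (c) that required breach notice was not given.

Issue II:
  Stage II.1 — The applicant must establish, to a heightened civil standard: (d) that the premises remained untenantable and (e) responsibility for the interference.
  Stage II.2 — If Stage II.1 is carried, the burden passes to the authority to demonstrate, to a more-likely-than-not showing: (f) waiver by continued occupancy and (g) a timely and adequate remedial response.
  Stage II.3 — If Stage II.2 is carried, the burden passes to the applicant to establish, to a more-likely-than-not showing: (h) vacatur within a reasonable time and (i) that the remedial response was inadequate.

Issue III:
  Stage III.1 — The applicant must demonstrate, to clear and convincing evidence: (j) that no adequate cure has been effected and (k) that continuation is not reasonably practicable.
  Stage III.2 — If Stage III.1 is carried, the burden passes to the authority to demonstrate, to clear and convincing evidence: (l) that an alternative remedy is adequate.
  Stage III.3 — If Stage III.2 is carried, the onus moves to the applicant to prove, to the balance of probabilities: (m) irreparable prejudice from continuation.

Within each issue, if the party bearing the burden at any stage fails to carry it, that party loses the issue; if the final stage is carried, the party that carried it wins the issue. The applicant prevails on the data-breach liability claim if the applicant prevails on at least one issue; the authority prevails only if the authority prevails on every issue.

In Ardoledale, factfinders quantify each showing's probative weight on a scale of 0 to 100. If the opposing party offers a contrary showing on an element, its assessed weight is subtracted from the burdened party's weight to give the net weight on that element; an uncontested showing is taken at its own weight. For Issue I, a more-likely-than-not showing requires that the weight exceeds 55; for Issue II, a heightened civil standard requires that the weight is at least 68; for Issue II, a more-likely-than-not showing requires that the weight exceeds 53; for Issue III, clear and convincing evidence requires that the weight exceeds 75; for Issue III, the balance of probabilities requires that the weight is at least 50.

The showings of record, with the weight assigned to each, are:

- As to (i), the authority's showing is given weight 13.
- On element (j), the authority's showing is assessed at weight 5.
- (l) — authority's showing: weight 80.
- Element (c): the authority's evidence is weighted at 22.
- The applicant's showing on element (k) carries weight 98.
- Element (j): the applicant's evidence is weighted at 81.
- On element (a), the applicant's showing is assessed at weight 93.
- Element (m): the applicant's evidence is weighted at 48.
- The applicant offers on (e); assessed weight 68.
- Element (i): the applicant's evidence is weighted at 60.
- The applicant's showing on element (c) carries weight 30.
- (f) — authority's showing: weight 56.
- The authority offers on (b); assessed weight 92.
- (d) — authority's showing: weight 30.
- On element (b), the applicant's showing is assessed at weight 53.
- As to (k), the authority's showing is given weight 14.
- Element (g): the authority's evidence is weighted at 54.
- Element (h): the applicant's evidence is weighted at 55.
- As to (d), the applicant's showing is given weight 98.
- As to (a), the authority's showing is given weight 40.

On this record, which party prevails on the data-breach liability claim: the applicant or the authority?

— Issue I —
At Stage I.1 the applicant must meet a more-likely-than-not showing (weight exceeds 55): on (a) the weight is 93 less the opposing 40 gives net 53, which does not exceed 55, so (a) does not meet the standard.
  The applicant does not carry Stage I.1.
The authority prevails on this issue.
— Issue II —
Stage II.1 (applicant, a heightened civil standard, weight is at least 68): (d) net 98−30=68 ≥ 68 — meets; (e) 68 ≥ 68 — meets.
  All elements met. The burden passes to the authority.
Stage II.2 (authority, a more-likely-than-not showing, weight exceeds 53): (f) 56 > 53 — meets; (g) 54 > 53 — meets.
  Stage II.2 is satisfied; the onus moves to the applicant.
Stage II.3 (applicant, a more-likely-than-not showing, weight exceeds 53): (h) 55 > 53 — meets; (i) net 60−13=47 ≤ 53 — fails.
  The applicant does not carry Stage II.3.
So the authority prevails on this issue.
— Issue III —
At Stage III.1 the applicant must meet clear and convincing evidence (weight exceeds 75): on (j) the weight is 81 less the opposing 5 gives net 76, > 75, so (j) meets the standard; on (k) the weight is 98 less the opposing 14 gives net 84, which does exceed 75, so (k) meets the standard.
  Stage III.1 is satisfied; the onus moves to the authority.
At Stage III.2 the authority must meet clear and convincing evidence (weight exceeds 75): on (l) the weight is 80, which does exceed 75, so (l) meets the standard.
  All elements met. The burden passes to the applicant.
At Stage III.3 the applicant must meet the balance of probabilities (weight is at least 50): on (m) the weight is 48, which does not reach 50, so (m) does not meet the standard.
  The applicant does not carry Stage III.3.
The authority prevails on this issue.
Per-issue: Issue I → authority; Issue II → authority; Issue III → authority. The applicant must prevail on at least one issue; overall, the authority prevails.

authority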